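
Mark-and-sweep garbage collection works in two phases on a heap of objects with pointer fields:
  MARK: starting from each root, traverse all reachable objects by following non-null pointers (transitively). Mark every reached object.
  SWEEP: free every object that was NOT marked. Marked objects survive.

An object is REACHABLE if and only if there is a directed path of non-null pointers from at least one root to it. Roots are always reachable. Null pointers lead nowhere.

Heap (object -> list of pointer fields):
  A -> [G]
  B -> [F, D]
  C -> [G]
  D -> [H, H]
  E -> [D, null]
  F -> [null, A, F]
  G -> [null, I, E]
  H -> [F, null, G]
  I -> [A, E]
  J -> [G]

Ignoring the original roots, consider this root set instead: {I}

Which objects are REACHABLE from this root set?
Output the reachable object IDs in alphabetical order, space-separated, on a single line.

Answer: A D E F G H I

Derivation:
Roots: I
Mark I: refs=A E, marked=I
Mark A: refs=G, marked=A I
Mark E: refs=D null, marked=A E I
Mark G: refs=null I E, marked=A E G I
Mark D: refs=H H, marked=A D E G I
Mark H: refs=F null G, marked=A D E G H I
Mark F: refs=null A F, marked=A D E F G H I
Unmarked (collected): B C J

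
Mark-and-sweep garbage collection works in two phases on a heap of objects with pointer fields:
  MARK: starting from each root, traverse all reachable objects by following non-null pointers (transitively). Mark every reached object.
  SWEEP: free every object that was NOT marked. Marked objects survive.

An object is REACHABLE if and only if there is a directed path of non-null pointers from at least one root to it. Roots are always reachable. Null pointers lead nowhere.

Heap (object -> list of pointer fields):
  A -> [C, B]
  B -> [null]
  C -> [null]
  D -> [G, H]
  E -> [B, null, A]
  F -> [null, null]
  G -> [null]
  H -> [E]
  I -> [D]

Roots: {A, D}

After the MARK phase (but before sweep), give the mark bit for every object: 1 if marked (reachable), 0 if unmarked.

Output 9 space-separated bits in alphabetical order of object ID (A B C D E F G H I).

Roots: A D
Mark A: refs=C B, marked=A
Mark D: refs=G H, marked=A D
Mark C: refs=null, marked=A C D
Mark B: refs=null, marked=A B C D
Mark G: refs=null, marked=A B C D G
Mark H: refs=E, marked=A B C D G H
Mark E: refs=B null A, marked=A B C D E G H
Unmarked (collected): F I

Answer: 1 1 1 1 1 0 1 1 0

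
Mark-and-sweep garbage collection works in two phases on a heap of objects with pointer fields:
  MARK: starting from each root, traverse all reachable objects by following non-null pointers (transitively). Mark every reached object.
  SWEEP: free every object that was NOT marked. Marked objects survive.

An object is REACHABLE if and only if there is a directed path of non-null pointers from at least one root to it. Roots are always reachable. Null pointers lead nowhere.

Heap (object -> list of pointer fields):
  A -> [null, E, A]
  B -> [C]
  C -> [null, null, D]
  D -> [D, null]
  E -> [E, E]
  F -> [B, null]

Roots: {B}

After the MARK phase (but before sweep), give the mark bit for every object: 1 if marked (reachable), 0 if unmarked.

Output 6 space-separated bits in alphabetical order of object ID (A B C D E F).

Answer: 0 1 1 1 0 0

Derivation:
Roots: B
Mark B: refs=C, marked=B
Mark C: refs=null null D, marked=B C
Mark D: refs=D null, marked=B C D
Unmarked (collected): A E F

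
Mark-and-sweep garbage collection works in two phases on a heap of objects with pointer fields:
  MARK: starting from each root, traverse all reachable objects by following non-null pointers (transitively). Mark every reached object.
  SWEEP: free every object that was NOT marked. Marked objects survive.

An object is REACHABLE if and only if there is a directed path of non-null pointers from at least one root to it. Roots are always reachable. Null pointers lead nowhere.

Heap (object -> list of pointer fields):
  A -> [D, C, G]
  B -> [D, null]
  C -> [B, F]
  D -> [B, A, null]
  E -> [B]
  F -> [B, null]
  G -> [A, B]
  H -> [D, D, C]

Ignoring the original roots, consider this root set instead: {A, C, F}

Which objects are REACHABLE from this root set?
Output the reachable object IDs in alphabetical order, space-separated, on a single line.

Answer: A B C D F G

Derivation:
Roots: A C F
Mark A: refs=D C G, marked=A
Mark C: refs=B F, marked=A C
Mark F: refs=B null, marked=A C F
Mark D: refs=B A null, marked=A C D F
Mark G: refs=A B, marked=A C D F G
Mark B: refs=D null, marked=A B C D F G
Unmarked (collected): E H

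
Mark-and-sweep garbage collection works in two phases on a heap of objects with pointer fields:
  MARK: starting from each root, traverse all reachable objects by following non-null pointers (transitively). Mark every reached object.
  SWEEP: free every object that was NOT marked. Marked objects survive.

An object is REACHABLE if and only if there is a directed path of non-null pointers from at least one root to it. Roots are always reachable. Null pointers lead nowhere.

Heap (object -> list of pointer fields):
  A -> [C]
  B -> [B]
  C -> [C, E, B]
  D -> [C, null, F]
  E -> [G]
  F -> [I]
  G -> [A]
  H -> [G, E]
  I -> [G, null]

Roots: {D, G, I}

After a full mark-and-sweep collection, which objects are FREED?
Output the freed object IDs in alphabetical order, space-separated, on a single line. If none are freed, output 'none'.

Answer: H

Derivation:
Roots: D G I
Mark D: refs=C null F, marked=D
Mark G: refs=A, marked=D G
Mark I: refs=G null, marked=D G I
Mark C: refs=C E B, marked=C D G I
Mark F: refs=I, marked=C D F G I
Mark A: refs=C, marked=A C D F G I
Mark E: refs=G, marked=A C D E F G I
Mark B: refs=B, marked=A B C D E F G I
Unmarked (collected): H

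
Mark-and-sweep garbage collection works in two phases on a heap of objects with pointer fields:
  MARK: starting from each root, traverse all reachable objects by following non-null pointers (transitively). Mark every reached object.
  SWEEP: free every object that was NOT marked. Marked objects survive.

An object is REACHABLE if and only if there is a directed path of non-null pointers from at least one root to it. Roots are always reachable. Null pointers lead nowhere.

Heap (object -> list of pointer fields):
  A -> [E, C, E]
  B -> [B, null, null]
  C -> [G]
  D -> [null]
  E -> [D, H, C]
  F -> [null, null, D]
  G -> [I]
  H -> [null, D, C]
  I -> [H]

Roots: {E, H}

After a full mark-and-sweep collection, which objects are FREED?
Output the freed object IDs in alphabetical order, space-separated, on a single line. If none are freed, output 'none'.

Roots: E H
Mark E: refs=D H C, marked=E
Mark H: refs=null D C, marked=E H
Mark D: refs=null, marked=D E H
Mark C: refs=G, marked=C D E H
Mark G: refs=I, marked=C D E G H
Mark I: refs=H, marked=C D E G H I
Unmarked (collected): A B F

Answer: A B F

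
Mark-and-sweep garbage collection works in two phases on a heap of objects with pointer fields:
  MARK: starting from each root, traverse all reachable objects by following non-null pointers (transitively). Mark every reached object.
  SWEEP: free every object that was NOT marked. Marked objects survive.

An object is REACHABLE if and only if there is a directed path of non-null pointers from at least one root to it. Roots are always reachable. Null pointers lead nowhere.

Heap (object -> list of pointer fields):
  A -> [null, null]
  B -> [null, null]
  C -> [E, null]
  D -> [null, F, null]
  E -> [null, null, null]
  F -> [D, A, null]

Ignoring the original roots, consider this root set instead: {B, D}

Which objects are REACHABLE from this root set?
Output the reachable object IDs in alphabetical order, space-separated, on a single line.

Answer: A B D F

Derivation:
Roots: B D
Mark B: refs=null null, marked=B
Mark D: refs=null F null, marked=B D
Mark F: refs=D A null, marked=B D F
Mark A: refs=null null, marked=A B D F
Unmarked (collected): C E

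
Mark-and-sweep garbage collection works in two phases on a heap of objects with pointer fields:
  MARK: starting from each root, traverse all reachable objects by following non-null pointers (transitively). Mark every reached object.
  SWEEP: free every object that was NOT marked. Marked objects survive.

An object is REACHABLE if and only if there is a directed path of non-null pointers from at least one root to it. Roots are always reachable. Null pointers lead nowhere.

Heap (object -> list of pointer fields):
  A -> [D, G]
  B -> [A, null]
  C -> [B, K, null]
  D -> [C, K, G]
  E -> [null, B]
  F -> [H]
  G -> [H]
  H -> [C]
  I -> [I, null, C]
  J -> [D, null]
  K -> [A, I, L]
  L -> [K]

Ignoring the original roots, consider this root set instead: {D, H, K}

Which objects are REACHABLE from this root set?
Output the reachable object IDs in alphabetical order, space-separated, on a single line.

Roots: D H K
Mark D: refs=C K G, marked=D
Mark H: refs=C, marked=D H
Mark K: refs=A I L, marked=D H K
Mark C: refs=B K null, marked=C D H K
Mark G: refs=H, marked=C D G H K
Mark A: refs=D G, marked=A C D G H K
Mark I: refs=I null C, marked=A C D G H I K
Mark L: refs=K, marked=A C D G H I K L
Mark B: refs=A null, marked=A B C D G H I K L
Unmarked (collected): E F J

Answer: A B C D G H I K L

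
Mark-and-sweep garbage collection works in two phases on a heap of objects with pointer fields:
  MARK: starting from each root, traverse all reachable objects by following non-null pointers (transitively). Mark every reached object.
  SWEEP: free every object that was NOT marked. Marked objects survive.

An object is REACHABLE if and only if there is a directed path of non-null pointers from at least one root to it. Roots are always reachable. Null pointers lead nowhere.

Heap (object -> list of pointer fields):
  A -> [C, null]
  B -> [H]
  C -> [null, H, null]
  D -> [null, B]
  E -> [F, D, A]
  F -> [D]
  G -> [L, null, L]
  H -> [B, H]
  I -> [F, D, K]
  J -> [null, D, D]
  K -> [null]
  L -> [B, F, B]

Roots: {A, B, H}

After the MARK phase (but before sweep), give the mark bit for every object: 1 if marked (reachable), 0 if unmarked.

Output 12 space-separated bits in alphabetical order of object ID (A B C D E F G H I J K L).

Answer: 1 1 1 0 0 0 0 1 0 0 0 0

Derivation:
Roots: A B H
Mark A: refs=C null, marked=A
Mark B: refs=H, marked=A B
Mark H: refs=B H, marked=A B H
Mark C: refs=null H null, marked=A B C H
Unmarked (collected): D E F G I J K L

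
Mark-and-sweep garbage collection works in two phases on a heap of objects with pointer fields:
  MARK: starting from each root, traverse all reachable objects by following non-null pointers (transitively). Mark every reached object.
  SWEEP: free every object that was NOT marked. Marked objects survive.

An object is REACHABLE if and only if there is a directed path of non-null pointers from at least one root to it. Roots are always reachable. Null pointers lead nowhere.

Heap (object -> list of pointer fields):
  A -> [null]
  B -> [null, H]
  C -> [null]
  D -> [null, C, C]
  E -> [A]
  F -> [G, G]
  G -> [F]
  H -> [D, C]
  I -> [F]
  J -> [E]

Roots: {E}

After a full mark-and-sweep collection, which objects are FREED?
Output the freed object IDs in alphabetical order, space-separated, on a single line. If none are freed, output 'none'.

Answer: B C D F G H I J

Derivation:
Roots: E
Mark E: refs=A, marked=E
Mark A: refs=null, marked=A E
Unmarked (collected): B C D F G H I J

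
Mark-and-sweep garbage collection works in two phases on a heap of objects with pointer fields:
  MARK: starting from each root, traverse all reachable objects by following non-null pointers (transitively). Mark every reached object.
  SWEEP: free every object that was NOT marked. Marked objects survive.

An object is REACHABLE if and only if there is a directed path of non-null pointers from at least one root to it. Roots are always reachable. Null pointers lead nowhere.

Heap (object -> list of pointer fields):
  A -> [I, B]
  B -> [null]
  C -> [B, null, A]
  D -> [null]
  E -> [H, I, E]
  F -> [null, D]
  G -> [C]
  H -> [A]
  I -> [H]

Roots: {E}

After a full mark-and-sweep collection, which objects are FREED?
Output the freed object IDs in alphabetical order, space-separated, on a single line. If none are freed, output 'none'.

Roots: E
Mark E: refs=H I E, marked=E
Mark H: refs=A, marked=E H
Mark I: refs=H, marked=E H I
Mark A: refs=I B, marked=A E H I
Mark B: refs=null, marked=A B E H I
Unmarked (collected): C D F G

Answer: C D F G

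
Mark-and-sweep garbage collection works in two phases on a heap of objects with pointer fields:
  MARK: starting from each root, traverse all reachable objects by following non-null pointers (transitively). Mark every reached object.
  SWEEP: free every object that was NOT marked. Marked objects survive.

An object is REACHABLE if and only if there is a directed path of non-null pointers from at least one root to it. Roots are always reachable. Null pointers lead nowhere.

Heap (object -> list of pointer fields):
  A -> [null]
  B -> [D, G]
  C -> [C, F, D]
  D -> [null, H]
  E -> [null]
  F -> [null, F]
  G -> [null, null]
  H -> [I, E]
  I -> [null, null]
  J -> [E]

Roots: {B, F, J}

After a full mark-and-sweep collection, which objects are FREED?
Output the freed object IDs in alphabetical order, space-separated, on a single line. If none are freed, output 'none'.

Answer: A C

Derivation:
Roots: B F J
Mark B: refs=D G, marked=B
Mark F: refs=null F, marked=B F
Mark J: refs=E, marked=B F J
Mark D: refs=null H, marked=B D F J
Mark G: refs=null null, marked=B D F G J
Mark E: refs=null, marked=B D E F G J
Mark H: refs=I E, marked=B D E F G H J
Mark I: refs=null null, marked=B D E F G H I J
Unmarked (collected): A C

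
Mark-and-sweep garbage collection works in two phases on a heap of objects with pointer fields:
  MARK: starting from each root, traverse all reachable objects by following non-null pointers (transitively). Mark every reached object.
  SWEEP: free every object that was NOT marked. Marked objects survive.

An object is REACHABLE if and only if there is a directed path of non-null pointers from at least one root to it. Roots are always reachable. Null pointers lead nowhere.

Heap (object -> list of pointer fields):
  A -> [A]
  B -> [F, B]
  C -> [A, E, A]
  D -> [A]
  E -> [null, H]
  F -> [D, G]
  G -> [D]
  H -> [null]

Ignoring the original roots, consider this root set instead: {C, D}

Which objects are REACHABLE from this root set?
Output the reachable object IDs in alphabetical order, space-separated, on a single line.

Roots: C D
Mark C: refs=A E A, marked=C
Mark D: refs=A, marked=C D
Mark A: refs=A, marked=A C D
Mark E: refs=null H, marked=A C D E
Mark H: refs=null, marked=A C D E H
Unmarked (collected): B F G

Answer: A C D E H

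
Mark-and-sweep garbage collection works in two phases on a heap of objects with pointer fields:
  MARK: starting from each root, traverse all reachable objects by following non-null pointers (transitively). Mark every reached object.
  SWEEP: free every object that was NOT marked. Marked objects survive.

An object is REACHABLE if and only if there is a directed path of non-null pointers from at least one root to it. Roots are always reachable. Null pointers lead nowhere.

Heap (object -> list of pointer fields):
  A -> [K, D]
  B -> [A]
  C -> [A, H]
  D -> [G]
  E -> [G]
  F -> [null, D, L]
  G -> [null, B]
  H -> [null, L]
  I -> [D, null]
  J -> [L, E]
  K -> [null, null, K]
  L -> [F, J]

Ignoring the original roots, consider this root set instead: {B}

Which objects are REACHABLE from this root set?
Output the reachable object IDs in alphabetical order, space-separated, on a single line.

Roots: B
Mark B: refs=A, marked=B
Mark A: refs=K D, marked=A B
Mark K: refs=null null K, marked=A B K
Mark D: refs=G, marked=A B D K
Mark G: refs=null B, marked=A B D G K
Unmarked (collected): C E F H I J L

Answer: A B D G K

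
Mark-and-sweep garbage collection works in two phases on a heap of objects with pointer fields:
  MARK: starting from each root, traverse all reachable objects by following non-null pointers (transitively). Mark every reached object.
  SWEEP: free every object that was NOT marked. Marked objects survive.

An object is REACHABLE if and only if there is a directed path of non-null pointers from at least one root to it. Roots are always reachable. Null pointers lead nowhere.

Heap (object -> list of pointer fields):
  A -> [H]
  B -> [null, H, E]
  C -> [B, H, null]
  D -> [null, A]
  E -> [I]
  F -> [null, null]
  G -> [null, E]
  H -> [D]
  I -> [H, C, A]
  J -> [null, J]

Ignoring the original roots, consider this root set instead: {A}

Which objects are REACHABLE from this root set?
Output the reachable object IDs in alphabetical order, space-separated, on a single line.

Answer: A D H

Derivation:
Roots: A
Mark A: refs=H, marked=A
Mark H: refs=D, marked=A H
Mark D: refs=null A, marked=A D H
Unmarked (collected): B C E F G I J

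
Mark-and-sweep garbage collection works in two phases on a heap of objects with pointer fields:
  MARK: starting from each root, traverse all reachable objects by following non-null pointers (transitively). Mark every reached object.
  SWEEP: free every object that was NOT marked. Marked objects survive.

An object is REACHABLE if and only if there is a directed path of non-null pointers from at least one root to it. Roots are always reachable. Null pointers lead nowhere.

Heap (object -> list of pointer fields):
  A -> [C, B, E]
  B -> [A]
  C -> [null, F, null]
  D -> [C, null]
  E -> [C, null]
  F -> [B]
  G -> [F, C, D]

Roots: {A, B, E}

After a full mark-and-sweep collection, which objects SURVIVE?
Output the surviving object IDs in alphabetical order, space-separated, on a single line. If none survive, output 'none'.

Roots: A B E
Mark A: refs=C B E, marked=A
Mark B: refs=A, marked=A B
Mark E: refs=C null, marked=A B E
Mark C: refs=null F null, marked=A B C E
Mark F: refs=B, marked=A B C E F
Unmarked (collected): D G

Answer: A B C E F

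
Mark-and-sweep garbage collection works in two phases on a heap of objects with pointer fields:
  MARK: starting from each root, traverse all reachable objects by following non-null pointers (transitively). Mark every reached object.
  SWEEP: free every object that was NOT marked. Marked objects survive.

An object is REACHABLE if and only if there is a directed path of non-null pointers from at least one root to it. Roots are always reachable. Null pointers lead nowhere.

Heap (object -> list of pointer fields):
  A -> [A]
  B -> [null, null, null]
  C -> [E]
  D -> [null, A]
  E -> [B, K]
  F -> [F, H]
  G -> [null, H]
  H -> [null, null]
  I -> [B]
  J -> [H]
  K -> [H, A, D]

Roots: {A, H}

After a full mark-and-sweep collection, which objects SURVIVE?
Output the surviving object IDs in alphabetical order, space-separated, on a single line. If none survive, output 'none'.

Answer: A H

Derivation:
Roots: A H
Mark A: refs=A, marked=A
Mark H: refs=null null, marked=A H
Unmarked (collected): B C D E F G I J K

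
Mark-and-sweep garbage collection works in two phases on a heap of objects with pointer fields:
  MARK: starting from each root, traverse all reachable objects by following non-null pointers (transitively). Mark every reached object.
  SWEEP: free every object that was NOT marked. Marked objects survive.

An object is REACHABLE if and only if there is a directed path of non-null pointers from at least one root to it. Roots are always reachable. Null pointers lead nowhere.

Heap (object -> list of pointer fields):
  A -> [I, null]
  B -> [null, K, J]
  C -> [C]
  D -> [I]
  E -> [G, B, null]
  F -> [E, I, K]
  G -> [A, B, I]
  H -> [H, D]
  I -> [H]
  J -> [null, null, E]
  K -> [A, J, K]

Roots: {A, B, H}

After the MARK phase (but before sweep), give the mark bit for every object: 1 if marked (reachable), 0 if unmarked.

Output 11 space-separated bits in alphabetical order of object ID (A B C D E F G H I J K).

Answer: 1 1 0 1 1 0 1 1 1 1 1

Derivation:
Roots: A B H
Mark A: refs=I null, marked=A
Mark B: refs=null K J, marked=A B
Mark H: refs=H D, marked=A B H
Mark I: refs=H, marked=A B H I
Mark K: refs=A J K, marked=A B H I K
Mark J: refs=null null E, marked=A B H I J K
Mark D: refs=I, marked=A B D H I J K
Mark E: refs=G B null, marked=A B D E H I J K
Mark G: refs=A B I, marked=A B D E G H I J K
Unmarked (collected): C F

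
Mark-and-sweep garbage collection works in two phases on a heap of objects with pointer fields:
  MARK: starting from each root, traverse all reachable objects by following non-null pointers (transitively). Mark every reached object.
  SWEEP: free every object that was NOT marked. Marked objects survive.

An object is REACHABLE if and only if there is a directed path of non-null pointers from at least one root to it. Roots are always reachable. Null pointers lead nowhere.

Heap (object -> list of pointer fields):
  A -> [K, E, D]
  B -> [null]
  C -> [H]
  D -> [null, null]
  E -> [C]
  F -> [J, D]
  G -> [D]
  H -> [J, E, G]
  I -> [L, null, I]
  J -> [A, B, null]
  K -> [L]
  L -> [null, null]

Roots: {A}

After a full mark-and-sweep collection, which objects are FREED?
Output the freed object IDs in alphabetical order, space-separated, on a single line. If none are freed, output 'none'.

Roots: A
Mark A: refs=K E D, marked=A
Mark K: refs=L, marked=A K
Mark E: refs=C, marked=A E K
Mark D: refs=null null, marked=A D E K
Mark L: refs=null null, marked=A D E K L
Mark C: refs=H, marked=A C D E K L
Mark H: refs=J E G, marked=A C D E H K L
Mark J: refs=A B null, marked=A C D E H J K L
Mark G: refs=D, marked=A C D E G H J K L
Mark B: refs=null, marked=A B C D E G H J K L
Unmarked (collected): F I

Answer: F I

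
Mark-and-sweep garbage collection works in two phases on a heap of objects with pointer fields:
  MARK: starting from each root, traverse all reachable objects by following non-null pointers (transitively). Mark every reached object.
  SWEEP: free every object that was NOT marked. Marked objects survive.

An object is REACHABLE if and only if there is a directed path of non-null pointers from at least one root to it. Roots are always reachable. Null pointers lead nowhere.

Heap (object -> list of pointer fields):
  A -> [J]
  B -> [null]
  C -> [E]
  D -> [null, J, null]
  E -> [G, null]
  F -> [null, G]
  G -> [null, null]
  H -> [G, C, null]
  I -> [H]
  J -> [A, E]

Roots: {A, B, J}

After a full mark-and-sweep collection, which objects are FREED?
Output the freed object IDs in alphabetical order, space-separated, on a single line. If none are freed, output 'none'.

Answer: C D F H I

Derivation:
Roots: A B J
Mark A: refs=J, marked=A
Mark B: refs=null, marked=A B
Mark J: refs=A E, marked=A B J
Mark E: refs=G null, marked=A B E J
Mark G: refs=null null, marked=A B E G J
Unmarked (collected): C D F H I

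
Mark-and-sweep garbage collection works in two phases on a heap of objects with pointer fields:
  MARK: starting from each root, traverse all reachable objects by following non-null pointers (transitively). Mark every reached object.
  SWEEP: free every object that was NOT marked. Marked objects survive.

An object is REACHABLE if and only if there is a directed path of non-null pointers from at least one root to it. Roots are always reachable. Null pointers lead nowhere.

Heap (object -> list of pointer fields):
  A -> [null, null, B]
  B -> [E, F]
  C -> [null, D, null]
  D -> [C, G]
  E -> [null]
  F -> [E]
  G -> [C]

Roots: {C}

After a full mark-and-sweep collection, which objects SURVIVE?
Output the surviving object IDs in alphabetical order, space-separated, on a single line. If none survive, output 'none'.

Roots: C
Mark C: refs=null D null, marked=C
Mark D: refs=C G, marked=C D
Mark G: refs=C, marked=C D G
Unmarked (collected): A B E F

Answer: C D G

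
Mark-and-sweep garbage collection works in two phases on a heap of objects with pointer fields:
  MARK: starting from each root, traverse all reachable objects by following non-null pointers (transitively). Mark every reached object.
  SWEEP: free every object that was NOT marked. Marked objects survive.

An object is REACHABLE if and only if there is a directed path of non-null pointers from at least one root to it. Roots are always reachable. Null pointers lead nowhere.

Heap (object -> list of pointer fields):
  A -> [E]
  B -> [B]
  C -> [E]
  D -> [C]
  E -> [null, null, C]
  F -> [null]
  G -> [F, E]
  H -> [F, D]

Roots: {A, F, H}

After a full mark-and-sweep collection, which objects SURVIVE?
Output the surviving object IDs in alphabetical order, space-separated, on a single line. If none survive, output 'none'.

Roots: A F H
Mark A: refs=E, marked=A
Mark F: refs=null, marked=A F
Mark H: refs=F D, marked=A F H
Mark E: refs=null null C, marked=A E F H
Mark D: refs=C, marked=A D E F H
Mark C: refs=E, marked=A C D E F H
Unmarked (collected): B G

Answer: A C D E F H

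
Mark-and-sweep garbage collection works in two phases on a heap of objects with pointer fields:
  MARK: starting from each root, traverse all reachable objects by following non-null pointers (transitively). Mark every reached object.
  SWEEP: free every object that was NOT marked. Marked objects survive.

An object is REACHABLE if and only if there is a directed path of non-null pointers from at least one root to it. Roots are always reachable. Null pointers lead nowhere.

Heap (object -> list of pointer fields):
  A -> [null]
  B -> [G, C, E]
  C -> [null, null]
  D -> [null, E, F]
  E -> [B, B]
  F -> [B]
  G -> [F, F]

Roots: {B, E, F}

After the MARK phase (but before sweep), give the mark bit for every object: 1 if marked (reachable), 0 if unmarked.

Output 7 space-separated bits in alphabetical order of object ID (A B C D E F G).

Roots: B E F
Mark B: refs=G C E, marked=B
Mark E: refs=B B, marked=B E
Mark F: refs=B, marked=B E F
Mark G: refs=F F, marked=B E F G
Mark C: refs=null null, marked=B C E F G
Unmarked (collected): A D

Answer: 0 1 1 0 1 1 1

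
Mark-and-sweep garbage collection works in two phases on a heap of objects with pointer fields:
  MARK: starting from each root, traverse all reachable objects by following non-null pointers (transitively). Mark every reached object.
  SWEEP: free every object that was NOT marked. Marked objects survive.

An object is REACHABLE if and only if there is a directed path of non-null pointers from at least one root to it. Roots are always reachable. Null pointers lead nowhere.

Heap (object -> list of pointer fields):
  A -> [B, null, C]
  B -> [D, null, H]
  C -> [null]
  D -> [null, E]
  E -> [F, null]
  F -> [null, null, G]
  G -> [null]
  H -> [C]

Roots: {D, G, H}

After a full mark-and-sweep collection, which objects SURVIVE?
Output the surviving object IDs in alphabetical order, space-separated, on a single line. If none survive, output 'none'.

Answer: C D E F G H

Derivation:
Roots: D G H
Mark D: refs=null E, marked=D
Mark G: refs=null, marked=D G
Mark H: refs=C, marked=D G H
Mark E: refs=F null, marked=D E G H
Mark C: refs=null, marked=C D E G H
Mark F: refs=null null G, marked=C D E F G H
Unmarked (collected): A B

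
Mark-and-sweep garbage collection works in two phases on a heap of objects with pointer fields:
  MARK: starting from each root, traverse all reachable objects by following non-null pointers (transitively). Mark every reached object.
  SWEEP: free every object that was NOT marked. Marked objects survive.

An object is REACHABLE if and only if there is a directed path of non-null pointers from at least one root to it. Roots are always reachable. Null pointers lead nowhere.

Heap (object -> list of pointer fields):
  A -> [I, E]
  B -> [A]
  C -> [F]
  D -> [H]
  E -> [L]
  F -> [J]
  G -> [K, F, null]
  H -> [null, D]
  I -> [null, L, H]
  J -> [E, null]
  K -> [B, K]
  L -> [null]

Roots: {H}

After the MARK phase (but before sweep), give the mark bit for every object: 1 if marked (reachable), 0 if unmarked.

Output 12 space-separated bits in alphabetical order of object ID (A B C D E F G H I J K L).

Answer: 0 0 0 1 0 0 0 1 0 0 0 0

Derivation:
Roots: H
Mark H: refs=null D, marked=H
Mark D: refs=H, marked=D H
Unmarked (collected): A B C E F G I J K L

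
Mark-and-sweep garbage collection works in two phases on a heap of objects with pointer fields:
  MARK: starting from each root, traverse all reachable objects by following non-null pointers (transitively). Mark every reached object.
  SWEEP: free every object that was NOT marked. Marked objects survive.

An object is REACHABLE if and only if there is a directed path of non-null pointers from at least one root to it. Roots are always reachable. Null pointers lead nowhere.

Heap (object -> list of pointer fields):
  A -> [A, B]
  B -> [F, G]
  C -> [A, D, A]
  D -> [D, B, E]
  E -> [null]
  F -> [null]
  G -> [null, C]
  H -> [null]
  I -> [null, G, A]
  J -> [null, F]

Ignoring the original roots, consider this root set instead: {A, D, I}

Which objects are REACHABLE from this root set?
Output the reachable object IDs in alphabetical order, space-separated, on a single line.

Roots: A D I
Mark A: refs=A B, marked=A
Mark D: refs=D B E, marked=A D
Mark I: refs=null G A, marked=A D I
Mark B: refs=F G, marked=A B D I
Mark E: refs=null, marked=A B D E I
Mark G: refs=null C, marked=A B D E G I
Mark F: refs=null, marked=A B D E F G I
Mark C: refs=A D A, marked=A B C D E F G I
Unmarked (collected): H J

Answer: A B C D E F G I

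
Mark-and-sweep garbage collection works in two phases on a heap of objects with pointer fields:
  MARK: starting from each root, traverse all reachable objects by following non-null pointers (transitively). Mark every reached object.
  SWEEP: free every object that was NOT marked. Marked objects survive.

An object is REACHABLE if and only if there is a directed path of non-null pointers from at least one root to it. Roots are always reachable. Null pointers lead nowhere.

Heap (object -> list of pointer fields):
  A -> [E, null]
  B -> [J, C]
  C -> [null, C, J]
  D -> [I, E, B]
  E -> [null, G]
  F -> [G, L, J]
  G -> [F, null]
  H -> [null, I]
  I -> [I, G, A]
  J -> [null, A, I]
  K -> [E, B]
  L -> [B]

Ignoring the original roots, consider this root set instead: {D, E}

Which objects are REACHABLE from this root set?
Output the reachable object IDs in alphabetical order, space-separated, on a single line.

Roots: D E
Mark D: refs=I E B, marked=D
Mark E: refs=null G, marked=D E
Mark I: refs=I G A, marked=D E I
Mark B: refs=J C, marked=B D E I
Mark G: refs=F null, marked=B D E G I
Mark A: refs=E null, marked=A B D E G I
Mark J: refs=null A I, marked=A B D E G I J
Mark C: refs=null C J, marked=A B C D E G I J
Mark F: refs=G L J, marked=A B C D E F G I J
Mark L: refs=B, marked=A B C D E F G I J L
Unmarked (collected): H K

Answer: A B C D E F G I J L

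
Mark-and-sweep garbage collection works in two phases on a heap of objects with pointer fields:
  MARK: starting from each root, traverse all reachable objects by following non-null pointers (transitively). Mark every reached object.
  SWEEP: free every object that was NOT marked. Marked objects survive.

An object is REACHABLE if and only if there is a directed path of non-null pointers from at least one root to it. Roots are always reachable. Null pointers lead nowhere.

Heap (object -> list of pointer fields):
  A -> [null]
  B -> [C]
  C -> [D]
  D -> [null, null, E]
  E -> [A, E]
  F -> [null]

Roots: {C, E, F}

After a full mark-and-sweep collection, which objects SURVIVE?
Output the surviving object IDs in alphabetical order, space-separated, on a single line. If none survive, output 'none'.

Answer: A C D E F

Derivation:
Roots: C E F
Mark C: refs=D, marked=C
Mark E: refs=A E, marked=C E
Mark F: refs=null, marked=C E F
Mark D: refs=null null E, marked=C D E F
Mark A: refs=null, marked=A C D E F
Unmarked (collected): B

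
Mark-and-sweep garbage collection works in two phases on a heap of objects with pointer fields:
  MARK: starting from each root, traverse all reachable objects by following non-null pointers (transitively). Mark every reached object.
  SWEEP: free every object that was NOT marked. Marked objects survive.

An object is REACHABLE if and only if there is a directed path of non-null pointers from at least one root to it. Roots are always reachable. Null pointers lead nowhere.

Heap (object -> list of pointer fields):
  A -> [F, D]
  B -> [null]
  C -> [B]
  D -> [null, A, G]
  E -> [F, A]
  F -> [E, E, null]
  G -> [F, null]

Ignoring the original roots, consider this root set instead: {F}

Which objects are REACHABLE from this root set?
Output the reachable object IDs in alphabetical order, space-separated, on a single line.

Answer: A D E F G

Derivation:
Roots: F
Mark F: refs=E E null, marked=F
Mark E: refs=F A, marked=E F
Mark A: refs=F D, marked=A E F
Mark D: refs=null A G, marked=A D E F
Mark G: refs=F null, marked=A D E F G
Unmarked (collected): B C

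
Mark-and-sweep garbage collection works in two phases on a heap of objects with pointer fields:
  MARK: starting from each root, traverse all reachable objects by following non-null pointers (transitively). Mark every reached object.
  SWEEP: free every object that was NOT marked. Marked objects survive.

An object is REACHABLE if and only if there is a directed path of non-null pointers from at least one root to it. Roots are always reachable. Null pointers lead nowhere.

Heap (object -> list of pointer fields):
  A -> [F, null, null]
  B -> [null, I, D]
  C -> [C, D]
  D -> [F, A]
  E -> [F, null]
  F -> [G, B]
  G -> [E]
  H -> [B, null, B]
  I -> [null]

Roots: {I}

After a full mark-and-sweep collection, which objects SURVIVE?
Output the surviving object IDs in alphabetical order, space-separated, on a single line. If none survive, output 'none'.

Answer: I

Derivation:
Roots: I
Mark I: refs=null, marked=I
Unmarked (collected): A B C D E F G H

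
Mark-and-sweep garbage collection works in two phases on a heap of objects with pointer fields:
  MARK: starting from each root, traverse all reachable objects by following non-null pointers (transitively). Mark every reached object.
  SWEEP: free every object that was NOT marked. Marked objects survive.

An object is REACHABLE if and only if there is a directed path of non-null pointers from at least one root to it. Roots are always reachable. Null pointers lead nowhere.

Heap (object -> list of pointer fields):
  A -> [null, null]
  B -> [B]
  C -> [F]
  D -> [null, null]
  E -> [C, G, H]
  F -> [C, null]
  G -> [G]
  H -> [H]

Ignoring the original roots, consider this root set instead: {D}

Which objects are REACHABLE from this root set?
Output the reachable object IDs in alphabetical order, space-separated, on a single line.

Answer: D

Derivation:
Roots: D
Mark D: refs=null null, marked=D
Unmarked (collected): A B C E F G H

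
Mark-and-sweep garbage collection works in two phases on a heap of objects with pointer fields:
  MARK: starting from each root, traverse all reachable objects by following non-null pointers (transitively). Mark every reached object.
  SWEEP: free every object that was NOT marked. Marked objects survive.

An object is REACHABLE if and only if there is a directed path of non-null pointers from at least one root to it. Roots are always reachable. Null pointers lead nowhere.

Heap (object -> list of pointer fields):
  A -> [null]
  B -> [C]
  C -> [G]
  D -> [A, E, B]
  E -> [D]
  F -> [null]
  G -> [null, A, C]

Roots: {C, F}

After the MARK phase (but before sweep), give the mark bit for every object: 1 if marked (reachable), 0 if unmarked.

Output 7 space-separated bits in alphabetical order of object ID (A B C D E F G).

Roots: C F
Mark C: refs=G, marked=C
Mark F: refs=null, marked=C F
Mark G: refs=null A C, marked=C F G
Mark A: refs=null, marked=A C F G
Unmarked (collected): B D E

Answer: 1 0 1 0 0 1 1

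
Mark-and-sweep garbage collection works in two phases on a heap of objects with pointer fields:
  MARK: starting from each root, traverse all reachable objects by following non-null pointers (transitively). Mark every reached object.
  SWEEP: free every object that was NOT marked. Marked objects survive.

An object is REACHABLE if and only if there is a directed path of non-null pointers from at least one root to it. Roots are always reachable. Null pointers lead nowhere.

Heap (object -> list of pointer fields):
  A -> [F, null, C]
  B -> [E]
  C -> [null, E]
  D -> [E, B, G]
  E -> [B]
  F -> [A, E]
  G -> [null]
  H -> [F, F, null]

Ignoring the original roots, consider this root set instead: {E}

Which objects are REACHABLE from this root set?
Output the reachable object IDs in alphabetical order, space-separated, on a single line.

Answer: B E

Derivation:
Roots: E
Mark E: refs=B, marked=E
Mark B: refs=E, marked=B E
Unmarked (collected): A C D F G H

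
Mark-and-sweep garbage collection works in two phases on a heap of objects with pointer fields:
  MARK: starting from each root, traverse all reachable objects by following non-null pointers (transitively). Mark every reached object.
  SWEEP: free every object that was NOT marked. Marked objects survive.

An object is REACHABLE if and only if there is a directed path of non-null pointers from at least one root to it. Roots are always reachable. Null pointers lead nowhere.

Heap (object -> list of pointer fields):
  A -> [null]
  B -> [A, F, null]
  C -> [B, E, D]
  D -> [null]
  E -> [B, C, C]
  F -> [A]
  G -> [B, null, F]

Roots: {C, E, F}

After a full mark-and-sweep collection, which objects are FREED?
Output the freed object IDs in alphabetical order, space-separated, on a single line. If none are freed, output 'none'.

Roots: C E F
Mark C: refs=B E D, marked=C
Mark E: refs=B C C, marked=C E
Mark F: refs=A, marked=C E F
Mark B: refs=A F null, marked=B C E F
Mark D: refs=null, marked=B C D E F
Mark A: refs=null, marked=A B C D E F
Unmarked (collected): G

Answer: G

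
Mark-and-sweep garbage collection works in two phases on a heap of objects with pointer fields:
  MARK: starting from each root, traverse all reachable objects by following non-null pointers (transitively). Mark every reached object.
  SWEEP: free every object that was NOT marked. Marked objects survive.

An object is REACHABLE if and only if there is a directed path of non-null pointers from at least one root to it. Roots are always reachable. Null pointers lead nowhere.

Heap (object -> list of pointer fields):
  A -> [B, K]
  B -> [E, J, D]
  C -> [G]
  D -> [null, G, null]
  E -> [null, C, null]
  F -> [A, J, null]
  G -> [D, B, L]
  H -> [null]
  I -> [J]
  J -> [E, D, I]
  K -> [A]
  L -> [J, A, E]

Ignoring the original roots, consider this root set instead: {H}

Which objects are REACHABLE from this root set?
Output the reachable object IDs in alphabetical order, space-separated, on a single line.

Answer: H

Derivation:
Roots: H
Mark H: refs=null, marked=H
Unmarked (collected): A B C D E F G I J K L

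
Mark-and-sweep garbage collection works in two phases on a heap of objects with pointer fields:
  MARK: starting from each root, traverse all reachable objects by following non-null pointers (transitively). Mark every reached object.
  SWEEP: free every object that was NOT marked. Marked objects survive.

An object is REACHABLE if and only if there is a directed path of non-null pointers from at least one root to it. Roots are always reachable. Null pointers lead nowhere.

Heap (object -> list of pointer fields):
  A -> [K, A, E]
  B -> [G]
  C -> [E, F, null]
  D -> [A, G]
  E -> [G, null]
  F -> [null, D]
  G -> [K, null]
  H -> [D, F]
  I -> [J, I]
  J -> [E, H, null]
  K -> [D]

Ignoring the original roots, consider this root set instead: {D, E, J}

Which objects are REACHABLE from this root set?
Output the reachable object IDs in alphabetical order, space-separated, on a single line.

Answer: A D E F G H J K

Derivation:
Roots: D E J
Mark D: refs=A G, marked=D
Mark E: refs=G null, marked=D E
Mark J: refs=E H null, marked=D E J
Mark A: refs=K A E, marked=A D E J
Mark G: refs=K null, marked=A D E G J
Mark H: refs=D F, marked=A D E G H J
Mark K: refs=D, marked=A D E G H J K
Mark F: refs=null D, marked=A D E F G H J K
Unmarked (collected): B C I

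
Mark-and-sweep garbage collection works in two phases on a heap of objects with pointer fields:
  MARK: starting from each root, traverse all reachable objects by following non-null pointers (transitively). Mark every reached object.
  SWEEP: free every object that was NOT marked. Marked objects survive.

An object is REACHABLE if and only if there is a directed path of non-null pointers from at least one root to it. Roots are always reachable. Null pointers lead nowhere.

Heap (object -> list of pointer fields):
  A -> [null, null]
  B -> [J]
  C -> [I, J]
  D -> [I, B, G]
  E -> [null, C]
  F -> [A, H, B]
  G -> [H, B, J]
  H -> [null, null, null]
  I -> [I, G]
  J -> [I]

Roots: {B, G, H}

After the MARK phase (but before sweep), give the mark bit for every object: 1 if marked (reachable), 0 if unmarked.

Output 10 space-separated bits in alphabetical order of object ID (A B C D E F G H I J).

Roots: B G H
Mark B: refs=J, marked=B
Mark G: refs=H B J, marked=B G
Mark H: refs=null null null, marked=B G H
Mark J: refs=I, marked=B G H J
Mark I: refs=I G, marked=B G H I J
Unmarked (collected): A C D E F

Answer: 0 1 0 0 0 0 1 1 1 1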